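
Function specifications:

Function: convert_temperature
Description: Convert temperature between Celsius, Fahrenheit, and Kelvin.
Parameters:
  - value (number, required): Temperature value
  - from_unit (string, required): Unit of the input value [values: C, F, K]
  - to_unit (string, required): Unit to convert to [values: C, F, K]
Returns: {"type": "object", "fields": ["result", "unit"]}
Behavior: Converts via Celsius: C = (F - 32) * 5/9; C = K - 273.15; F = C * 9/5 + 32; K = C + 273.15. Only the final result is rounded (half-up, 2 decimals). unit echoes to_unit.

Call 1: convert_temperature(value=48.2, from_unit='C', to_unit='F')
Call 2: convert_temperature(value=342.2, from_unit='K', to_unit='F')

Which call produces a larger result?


Call 1:
  Input already in C: 48.2
  To F: 48.2 * 9/5 + 32 = 118.76
  Round to 2 decimals: 118.76
  -> 118.76 F
Call 2:
  To C: 342.2 - 273.15 = 69.05
  To F: 69.05 * 9/5 + 32 = 156.29
  Round to 2 decimals: 156.29
  -> 156.29 F
Call 2 (156.29 F)


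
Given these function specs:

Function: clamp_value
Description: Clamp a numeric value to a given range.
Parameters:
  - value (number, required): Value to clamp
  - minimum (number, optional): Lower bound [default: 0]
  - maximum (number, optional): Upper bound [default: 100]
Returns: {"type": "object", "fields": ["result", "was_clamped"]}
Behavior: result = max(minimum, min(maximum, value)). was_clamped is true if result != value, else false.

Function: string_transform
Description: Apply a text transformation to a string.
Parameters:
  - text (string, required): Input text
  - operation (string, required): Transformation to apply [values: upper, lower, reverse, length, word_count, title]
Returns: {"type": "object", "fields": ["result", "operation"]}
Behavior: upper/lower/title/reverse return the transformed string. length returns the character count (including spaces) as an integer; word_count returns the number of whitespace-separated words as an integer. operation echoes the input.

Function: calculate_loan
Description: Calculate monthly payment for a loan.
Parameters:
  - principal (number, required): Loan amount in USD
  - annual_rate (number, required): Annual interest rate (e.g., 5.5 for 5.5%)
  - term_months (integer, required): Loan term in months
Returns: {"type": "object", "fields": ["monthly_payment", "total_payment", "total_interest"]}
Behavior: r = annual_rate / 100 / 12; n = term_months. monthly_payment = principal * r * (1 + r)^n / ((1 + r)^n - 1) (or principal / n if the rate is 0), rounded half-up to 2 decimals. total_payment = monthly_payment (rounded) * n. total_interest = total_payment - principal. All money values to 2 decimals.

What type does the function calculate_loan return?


The calculate_loan spec declares Returns: {"type": "object", "fields": ["monthly_payment", "total_payment", "total_interest"]}
Type:
object


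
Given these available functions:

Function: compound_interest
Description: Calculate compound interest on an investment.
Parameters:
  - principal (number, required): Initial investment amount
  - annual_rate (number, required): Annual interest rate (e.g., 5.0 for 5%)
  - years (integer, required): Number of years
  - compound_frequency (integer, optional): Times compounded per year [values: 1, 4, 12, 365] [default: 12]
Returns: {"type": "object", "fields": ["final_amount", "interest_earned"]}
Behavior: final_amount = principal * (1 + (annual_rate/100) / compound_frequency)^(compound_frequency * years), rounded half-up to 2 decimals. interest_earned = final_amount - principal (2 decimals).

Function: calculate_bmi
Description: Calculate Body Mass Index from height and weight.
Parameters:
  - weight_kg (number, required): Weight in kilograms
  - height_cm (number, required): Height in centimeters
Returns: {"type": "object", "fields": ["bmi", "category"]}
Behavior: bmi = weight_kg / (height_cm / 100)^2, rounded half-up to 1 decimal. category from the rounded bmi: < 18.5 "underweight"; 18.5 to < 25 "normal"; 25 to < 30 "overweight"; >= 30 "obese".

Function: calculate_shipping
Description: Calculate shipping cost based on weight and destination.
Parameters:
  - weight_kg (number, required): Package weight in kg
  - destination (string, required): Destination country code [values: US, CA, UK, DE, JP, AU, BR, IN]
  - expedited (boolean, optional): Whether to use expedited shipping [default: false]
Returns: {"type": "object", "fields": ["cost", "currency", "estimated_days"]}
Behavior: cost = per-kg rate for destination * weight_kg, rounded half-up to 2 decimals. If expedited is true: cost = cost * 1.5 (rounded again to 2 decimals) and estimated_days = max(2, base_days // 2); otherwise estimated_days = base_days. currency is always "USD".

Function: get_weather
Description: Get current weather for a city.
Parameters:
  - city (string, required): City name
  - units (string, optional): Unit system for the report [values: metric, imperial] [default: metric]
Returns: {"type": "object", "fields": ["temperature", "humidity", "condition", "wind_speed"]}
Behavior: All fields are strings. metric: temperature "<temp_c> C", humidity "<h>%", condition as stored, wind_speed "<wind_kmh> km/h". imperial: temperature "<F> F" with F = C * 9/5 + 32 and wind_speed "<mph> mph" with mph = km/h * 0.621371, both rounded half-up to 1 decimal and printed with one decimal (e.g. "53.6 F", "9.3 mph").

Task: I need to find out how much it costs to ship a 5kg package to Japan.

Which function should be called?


The task needs a function whose description is: Calculate shipping cost based on weight and destination.
calculate_shipping


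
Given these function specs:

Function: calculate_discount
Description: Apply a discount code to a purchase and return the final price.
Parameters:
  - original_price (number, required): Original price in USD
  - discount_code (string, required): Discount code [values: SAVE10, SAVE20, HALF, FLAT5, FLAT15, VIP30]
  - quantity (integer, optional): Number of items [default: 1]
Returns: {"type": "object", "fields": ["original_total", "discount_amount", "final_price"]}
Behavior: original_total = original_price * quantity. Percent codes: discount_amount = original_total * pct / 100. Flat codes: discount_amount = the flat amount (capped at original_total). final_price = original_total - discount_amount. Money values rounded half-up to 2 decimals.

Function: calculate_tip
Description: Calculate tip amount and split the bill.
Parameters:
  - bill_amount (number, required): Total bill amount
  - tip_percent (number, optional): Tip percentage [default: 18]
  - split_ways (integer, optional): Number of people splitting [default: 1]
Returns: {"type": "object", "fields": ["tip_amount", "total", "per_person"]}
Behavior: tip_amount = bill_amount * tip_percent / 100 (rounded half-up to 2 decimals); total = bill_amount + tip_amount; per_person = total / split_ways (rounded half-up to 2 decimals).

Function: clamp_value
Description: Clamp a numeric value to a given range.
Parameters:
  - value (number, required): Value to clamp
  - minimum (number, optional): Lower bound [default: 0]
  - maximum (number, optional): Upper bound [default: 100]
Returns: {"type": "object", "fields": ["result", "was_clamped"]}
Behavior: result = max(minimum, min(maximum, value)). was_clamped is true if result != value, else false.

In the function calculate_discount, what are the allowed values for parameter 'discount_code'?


The calculate_discount spec declares:
  - discount_code (string, required): Discount code [values: SAVE10, SAVE20, HALF, FLAT5, FLAT15, VIP30]
Allowed values:
SAVE10, SAVE20, HALF, FLAT5, FLAT15, VIP30


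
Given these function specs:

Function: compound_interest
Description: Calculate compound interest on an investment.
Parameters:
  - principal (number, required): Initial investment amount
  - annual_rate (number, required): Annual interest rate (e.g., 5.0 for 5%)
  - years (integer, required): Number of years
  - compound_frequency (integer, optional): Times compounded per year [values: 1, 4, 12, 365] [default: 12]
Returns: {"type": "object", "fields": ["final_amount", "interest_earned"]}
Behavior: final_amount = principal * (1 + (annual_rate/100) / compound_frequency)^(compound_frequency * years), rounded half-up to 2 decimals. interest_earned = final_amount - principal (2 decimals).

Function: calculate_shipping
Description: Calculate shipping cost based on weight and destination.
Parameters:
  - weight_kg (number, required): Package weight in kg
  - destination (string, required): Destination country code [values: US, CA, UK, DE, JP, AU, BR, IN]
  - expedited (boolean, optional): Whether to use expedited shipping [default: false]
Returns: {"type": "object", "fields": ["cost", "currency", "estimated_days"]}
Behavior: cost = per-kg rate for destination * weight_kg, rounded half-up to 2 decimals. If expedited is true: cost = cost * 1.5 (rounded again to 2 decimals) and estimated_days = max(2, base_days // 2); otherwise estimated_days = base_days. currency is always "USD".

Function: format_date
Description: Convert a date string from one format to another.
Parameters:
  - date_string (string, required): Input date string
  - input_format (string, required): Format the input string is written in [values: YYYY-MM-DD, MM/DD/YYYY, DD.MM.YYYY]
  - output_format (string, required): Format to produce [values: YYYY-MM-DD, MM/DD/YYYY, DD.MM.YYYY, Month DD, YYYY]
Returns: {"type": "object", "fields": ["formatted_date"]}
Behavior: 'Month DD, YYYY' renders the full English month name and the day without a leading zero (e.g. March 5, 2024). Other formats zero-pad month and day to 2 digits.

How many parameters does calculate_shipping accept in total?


Parameters of calculate_shipping: weight_kg (required), destination (required), expedited (optional)
Total:
3


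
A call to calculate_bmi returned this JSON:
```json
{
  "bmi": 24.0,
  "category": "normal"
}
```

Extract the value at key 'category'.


normal


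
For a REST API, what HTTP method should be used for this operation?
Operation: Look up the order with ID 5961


GET = read, POST = create, PUT = update/replace, DELETE = remove
This operation is a read.
GET


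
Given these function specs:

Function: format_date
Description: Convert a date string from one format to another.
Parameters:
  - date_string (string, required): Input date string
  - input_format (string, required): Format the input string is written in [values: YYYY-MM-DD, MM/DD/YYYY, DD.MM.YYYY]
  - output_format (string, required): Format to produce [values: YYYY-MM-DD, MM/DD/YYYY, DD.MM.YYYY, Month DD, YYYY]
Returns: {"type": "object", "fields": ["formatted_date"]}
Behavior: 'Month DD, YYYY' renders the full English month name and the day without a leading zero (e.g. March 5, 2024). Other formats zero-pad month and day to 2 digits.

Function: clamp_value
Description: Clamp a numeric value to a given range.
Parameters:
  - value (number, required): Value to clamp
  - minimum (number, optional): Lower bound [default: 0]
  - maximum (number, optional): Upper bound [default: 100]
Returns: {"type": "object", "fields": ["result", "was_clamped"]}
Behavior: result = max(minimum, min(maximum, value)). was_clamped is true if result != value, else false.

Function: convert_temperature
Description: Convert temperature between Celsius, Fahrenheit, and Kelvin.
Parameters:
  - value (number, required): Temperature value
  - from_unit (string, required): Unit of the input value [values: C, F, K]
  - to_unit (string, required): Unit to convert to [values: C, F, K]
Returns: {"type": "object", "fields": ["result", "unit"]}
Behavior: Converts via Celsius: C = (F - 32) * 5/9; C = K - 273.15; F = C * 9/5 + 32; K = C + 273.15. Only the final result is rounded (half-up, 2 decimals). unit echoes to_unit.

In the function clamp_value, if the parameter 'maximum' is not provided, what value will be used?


The clamp_value spec declares:
  - maximum (number, optional): Upper bound [default: 100]
Default:
100


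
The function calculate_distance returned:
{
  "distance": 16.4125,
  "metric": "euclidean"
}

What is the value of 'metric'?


euclidean


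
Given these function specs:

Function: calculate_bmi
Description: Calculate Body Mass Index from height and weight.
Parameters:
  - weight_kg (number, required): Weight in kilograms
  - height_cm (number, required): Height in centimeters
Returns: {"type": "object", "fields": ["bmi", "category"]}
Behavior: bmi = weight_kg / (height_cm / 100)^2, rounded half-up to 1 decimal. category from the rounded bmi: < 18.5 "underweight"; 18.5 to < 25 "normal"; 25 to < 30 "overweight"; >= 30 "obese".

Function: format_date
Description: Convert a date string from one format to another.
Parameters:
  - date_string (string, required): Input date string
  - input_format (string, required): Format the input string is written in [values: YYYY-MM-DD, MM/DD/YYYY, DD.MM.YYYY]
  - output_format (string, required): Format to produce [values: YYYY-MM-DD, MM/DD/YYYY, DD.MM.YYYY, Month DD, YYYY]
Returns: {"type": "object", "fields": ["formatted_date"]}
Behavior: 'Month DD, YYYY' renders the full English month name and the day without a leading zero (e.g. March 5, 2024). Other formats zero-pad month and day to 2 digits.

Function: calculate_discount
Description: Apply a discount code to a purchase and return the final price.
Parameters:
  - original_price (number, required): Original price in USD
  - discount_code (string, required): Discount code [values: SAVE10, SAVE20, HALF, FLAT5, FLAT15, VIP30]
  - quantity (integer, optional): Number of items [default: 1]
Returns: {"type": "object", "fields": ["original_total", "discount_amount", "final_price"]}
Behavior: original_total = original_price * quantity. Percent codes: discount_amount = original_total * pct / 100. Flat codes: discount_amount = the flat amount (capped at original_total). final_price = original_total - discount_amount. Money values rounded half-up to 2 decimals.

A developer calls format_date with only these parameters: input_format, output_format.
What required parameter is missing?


Required parameters: date_string, input_format, output_format
Provided: input_format, output_format
Missing: date_string
date_string


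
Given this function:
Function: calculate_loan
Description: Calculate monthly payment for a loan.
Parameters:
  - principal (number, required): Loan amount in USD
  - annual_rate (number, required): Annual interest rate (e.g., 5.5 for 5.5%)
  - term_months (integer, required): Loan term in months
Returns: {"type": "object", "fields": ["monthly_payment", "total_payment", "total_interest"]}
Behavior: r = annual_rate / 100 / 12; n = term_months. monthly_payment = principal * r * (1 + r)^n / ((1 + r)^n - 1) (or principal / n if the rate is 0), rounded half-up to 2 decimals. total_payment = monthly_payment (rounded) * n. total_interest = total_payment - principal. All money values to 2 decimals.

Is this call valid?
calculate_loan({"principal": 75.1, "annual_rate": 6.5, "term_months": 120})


Checking all required parameters present and types match... All valid.
Valid


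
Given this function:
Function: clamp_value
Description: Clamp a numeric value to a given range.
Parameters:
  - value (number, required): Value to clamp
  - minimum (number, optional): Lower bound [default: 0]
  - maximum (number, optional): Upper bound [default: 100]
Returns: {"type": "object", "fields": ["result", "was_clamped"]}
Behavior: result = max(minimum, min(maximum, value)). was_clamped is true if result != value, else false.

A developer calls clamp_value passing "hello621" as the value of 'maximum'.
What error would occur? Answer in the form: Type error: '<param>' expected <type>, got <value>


Spec: 'maximum' is declared as number; "hello621" is a string.
Type error: 'maximum' expected number, got "hello621"


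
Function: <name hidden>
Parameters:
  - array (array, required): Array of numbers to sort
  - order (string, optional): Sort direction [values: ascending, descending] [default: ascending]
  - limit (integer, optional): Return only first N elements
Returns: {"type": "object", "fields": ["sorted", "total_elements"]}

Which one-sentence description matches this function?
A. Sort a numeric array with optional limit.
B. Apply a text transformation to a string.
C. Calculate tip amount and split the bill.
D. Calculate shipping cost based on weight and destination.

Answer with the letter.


Parameters array, order, limit and return ["sorted", "total_elements"] fit: Sort a numeric array with optional limit.
A


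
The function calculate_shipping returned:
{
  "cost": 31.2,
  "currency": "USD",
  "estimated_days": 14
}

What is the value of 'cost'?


31.2


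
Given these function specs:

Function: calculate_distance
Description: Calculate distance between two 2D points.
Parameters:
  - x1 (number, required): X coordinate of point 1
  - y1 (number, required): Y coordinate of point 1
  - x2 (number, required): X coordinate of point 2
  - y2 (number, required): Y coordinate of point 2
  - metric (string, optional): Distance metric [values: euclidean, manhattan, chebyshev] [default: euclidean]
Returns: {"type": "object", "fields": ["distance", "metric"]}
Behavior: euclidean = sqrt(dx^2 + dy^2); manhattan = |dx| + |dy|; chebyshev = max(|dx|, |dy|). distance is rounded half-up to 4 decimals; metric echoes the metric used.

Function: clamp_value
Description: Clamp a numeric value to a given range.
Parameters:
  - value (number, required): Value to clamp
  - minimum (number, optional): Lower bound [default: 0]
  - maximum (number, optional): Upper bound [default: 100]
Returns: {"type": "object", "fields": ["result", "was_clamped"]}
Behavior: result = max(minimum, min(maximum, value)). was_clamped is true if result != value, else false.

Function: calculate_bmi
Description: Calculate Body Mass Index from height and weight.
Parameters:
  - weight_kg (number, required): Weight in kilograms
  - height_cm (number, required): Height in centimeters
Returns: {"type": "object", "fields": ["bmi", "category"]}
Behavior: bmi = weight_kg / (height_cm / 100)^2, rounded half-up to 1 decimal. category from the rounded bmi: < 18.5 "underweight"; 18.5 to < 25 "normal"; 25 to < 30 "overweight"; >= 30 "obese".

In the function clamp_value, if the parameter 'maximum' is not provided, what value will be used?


The clamp_value spec declares:
  - maximum (number, optional): Upper bound [default: 100]
Default:
100


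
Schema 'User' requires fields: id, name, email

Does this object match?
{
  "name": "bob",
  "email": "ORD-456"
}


Checking required fields...
Missing: id
Invalid - missing required field 'id'


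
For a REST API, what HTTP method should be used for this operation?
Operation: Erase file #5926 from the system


GET = read, POST = create, PUT = update/replace, DELETE = remove
This operation is a removal.
DELETE


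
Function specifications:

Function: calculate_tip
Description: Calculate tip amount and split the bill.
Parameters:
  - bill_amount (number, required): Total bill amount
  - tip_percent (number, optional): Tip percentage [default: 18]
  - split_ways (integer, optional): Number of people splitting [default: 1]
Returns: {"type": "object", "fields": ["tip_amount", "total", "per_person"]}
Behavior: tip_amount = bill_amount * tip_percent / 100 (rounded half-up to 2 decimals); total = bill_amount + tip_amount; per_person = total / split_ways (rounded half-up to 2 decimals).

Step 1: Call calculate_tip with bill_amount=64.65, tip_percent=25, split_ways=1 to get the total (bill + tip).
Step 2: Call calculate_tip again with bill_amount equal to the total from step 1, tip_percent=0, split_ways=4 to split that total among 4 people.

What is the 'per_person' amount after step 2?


Step 1: calculate_tip(bill_amount=64.65, tip_percent=25, split_ways=1)
  tip_amount = 64.65 * 25/100 = 16.1625 -> 16.16
  total = 64.65 + 16.16 = 80.81
  per_person = 80.81 / 1 = 80.81 -> 80.81
  -> total = 80.81
Step 2: calculate_tip(bill_amount=80.81, tip_percent=0, split_ways=4)
  tip_amount = 80.81 * 0/100 = 0 -> 0.00
  total = 80.81 + 0.00 = 80.81
  per_person = 80.81 / 4 = 20.2025 -> 20.20
  -> per_person = 20.20
$20.20


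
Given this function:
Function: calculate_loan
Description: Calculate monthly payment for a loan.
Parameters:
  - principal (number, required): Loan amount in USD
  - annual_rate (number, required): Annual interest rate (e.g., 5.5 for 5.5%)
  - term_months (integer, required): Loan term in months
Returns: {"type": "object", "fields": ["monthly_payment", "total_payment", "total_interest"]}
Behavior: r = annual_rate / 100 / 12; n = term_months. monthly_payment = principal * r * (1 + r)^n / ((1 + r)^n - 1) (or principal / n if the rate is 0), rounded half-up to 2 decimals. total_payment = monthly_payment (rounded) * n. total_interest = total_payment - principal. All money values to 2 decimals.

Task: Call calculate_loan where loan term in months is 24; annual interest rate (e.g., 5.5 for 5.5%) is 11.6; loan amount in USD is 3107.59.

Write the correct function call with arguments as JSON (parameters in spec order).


Mapping each described value to its parameter name:
  'Loan term in months' -> term_months = 24
  'Annual interest rate (e.g., 5.5 for 5.5%)' -> annual_rate = 11.6
  'Loan amount in USD' -> principal = 3107.59
calculate_loan({"principal": 3107.59, "annual_rate": 11.6, "term_months": 24})


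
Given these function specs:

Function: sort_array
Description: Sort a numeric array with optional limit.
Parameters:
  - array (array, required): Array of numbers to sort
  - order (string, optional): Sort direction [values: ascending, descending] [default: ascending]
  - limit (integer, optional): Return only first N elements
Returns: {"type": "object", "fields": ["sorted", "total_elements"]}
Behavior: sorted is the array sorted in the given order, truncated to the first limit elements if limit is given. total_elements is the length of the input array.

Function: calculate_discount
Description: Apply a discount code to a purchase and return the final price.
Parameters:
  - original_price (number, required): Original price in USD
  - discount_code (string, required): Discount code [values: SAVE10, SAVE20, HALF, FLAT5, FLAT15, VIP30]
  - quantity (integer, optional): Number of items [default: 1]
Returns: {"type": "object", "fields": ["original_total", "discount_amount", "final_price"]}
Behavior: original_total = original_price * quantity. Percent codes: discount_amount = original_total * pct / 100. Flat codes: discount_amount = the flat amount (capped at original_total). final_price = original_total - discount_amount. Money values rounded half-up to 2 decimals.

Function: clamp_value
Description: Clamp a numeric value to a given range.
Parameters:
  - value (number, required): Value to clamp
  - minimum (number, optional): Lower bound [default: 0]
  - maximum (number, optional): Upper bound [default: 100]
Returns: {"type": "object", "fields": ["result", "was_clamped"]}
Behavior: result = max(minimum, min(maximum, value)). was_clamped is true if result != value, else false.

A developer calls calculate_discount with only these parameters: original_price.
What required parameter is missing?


Required parameters: original_price, discount_code
Provided: original_price
Missing: discount_code
discount_code


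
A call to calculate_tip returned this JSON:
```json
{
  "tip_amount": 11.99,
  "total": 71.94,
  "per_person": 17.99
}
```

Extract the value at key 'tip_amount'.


11.99


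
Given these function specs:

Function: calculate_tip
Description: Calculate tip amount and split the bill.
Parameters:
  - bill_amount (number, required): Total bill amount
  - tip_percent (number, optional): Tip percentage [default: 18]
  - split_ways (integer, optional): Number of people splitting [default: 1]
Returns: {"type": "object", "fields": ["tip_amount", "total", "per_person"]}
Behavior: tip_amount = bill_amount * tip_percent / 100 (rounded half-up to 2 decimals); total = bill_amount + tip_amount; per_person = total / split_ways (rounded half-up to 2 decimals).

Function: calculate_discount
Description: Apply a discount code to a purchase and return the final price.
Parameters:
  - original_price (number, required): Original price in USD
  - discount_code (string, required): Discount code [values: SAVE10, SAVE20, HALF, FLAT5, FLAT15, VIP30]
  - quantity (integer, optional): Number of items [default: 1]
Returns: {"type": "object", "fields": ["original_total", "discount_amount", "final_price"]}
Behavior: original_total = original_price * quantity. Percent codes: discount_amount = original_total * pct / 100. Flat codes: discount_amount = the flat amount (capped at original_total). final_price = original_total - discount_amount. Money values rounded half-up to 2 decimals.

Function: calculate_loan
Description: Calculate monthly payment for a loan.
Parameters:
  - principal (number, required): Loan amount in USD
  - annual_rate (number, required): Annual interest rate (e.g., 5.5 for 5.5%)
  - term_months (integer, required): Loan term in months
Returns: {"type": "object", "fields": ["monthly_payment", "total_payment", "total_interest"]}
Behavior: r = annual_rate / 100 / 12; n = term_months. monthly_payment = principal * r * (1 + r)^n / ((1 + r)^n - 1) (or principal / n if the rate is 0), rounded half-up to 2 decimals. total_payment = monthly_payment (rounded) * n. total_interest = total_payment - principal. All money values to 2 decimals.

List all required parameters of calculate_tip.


Parameters of calculate_tip and their required/optional flag:
  bill_amount: required
  tip_percent: optional
  split_ways: optional
bill_amount


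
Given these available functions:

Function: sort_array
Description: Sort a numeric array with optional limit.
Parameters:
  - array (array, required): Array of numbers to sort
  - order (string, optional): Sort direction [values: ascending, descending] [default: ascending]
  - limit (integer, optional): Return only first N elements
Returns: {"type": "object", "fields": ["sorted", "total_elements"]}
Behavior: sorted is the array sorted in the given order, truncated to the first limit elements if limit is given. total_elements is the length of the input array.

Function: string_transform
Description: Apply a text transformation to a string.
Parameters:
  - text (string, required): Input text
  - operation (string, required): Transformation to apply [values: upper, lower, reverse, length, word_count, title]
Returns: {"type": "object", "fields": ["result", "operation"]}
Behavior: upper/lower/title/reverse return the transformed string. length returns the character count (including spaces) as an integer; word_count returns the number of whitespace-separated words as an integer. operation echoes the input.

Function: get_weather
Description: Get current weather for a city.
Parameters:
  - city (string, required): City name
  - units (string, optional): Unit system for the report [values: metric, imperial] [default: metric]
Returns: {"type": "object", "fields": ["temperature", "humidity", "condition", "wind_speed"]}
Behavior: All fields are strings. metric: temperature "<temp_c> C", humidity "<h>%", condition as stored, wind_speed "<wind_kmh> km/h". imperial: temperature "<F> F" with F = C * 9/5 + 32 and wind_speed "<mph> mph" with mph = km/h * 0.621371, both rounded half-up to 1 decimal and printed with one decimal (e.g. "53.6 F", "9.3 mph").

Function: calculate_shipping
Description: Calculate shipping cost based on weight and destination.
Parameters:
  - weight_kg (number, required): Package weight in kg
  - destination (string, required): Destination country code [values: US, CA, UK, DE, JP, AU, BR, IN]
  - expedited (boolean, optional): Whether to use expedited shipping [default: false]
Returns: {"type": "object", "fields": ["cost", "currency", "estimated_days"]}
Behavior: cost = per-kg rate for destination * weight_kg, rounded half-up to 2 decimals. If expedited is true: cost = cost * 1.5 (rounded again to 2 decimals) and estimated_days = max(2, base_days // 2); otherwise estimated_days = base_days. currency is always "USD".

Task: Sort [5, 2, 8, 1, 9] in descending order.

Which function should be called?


The task needs a function whose description is: Sort a numeric array with optional limit.
sort_array


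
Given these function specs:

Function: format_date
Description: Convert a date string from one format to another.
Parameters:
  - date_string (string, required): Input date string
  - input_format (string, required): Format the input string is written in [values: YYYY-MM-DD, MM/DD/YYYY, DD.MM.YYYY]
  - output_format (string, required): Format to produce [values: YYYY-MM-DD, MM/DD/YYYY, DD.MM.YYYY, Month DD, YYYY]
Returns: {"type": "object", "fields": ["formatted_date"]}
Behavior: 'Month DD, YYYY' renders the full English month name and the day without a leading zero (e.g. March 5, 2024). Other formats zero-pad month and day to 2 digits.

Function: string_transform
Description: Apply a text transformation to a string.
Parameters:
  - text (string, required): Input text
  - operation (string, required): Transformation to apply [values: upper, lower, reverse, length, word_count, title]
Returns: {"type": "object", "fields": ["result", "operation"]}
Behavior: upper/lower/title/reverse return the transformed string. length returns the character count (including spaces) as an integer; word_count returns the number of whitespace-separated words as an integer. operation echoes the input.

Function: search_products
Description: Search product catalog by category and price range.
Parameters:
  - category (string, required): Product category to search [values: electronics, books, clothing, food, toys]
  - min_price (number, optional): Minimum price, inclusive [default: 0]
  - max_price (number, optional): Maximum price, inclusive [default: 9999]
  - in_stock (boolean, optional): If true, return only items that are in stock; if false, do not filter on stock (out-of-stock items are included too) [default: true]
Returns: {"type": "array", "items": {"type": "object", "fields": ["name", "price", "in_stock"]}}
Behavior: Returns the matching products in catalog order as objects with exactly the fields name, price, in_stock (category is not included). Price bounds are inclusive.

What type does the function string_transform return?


The string_transform spec declares Returns: {"type": "object", "fields": ["result", "operation"]}
Type:
object


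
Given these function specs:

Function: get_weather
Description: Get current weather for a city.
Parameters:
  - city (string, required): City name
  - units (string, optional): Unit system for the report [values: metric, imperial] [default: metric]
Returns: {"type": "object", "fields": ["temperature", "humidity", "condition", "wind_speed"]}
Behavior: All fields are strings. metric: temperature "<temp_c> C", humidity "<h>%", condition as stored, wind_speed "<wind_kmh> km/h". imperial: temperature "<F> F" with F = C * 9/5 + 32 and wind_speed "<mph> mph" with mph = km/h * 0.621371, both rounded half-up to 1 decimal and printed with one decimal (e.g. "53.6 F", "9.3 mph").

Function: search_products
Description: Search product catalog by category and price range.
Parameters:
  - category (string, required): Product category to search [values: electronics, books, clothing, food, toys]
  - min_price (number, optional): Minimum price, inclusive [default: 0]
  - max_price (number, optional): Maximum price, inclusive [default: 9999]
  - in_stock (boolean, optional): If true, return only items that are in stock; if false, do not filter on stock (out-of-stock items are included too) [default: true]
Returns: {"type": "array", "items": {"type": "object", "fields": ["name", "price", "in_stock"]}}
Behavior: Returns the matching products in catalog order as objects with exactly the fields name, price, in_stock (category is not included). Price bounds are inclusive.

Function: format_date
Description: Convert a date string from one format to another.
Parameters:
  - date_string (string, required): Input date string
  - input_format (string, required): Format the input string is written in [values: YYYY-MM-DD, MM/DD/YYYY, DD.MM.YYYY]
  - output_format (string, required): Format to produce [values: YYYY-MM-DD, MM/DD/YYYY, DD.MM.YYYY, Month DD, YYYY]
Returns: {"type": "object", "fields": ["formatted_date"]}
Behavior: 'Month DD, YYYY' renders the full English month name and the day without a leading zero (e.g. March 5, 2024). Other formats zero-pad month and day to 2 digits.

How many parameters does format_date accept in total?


Parameters of format_date: date_string (required), input_format (required), output_format (required)
Total:
3


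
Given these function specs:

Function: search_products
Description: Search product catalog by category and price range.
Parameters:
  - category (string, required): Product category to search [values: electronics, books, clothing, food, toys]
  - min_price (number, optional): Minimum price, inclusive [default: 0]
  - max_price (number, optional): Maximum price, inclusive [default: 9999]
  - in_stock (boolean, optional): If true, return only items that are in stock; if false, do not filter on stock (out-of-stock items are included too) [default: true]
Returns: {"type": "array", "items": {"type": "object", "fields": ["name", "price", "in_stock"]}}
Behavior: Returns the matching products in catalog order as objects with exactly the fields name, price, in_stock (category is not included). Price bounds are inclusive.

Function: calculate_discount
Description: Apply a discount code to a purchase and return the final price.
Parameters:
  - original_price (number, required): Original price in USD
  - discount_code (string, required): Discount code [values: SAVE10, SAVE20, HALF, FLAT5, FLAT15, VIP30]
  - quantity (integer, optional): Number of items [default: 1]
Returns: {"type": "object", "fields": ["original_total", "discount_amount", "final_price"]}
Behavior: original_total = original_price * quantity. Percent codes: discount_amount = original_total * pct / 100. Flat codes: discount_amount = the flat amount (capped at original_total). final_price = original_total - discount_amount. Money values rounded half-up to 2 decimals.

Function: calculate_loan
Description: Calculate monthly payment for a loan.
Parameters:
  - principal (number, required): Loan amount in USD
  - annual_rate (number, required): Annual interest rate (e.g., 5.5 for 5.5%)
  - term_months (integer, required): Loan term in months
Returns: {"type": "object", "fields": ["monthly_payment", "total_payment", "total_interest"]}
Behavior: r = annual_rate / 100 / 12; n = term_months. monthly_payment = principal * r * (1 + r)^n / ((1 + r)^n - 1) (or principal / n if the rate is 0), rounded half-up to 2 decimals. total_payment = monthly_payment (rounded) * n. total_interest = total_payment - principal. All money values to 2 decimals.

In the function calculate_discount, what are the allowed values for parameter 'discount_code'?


The calculate_discount spec declares:
  - discount_code (string, required): Discount code [values: SAVE10, SAVE20, HALF, FLAT5, FLAT15, VIP30]
Allowed values:
SAVE10, SAVE20, HALF, FLAT5, FLAT15, VIP30


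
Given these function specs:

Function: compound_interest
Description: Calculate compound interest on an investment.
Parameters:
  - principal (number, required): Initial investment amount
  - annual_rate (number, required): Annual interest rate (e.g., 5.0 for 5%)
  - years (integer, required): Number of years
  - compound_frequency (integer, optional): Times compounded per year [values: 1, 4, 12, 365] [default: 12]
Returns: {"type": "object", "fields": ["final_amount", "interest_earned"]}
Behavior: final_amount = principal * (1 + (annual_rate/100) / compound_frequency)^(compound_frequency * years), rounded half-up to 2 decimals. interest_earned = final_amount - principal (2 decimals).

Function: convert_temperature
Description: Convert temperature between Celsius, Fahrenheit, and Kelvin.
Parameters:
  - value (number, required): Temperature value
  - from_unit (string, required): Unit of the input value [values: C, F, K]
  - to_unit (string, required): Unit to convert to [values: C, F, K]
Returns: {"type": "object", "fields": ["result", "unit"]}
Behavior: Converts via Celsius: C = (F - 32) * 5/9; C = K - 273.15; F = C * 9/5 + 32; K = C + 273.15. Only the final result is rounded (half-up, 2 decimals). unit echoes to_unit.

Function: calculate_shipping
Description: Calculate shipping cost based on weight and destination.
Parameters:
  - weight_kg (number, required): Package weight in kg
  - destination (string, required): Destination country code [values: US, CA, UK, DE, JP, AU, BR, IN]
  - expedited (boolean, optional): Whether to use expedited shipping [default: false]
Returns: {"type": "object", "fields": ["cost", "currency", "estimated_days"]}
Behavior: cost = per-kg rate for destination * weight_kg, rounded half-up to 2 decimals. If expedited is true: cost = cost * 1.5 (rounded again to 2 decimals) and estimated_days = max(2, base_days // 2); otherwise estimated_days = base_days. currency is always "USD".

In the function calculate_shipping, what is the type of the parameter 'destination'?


The calculate_shipping spec declares:
  - destination (string, required): Destination country code [values: US, CA, UK, DE, JP, AU, BR, IN]
Type:
string


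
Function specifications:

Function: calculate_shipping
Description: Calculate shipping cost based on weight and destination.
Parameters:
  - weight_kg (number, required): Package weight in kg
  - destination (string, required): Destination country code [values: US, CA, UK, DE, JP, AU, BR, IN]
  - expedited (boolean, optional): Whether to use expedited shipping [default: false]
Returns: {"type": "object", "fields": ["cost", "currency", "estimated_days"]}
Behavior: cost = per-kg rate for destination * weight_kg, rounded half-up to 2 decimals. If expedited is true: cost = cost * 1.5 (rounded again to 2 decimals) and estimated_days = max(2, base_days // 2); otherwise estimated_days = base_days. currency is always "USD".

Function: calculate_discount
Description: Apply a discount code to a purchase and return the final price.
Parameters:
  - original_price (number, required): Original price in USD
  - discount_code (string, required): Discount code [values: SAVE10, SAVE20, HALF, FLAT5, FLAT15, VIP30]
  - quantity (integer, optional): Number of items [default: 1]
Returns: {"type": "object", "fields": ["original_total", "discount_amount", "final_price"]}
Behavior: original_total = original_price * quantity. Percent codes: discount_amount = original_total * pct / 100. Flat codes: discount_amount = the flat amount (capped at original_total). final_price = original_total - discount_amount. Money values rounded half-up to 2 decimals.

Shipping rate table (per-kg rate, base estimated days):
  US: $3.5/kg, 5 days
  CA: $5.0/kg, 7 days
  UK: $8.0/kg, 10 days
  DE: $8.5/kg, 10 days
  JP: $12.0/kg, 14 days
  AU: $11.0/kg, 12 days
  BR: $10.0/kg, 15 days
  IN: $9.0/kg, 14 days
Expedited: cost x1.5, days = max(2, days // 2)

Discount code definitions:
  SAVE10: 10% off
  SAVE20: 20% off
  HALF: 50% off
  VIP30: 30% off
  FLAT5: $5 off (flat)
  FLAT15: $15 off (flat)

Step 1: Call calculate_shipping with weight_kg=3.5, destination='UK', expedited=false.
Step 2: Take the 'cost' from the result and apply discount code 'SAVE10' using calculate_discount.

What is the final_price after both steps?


Step 1: calculate_shipping(weight_kg=3.5, destination=UK, expedited=false)
  Rate for UK: $8.0/kg, base 10 days
  cost = 8.0 * 3.5 = 28 -> 28.00
  expedited not set/false: estimated_days = 10
  -> cost = 28.00 USD
Step 2: calculate_discount(original_price=28.0, discount_code=SAVE10, quantity=1)
  original_total = 28.0 * 1 = 28.00
  SAVE10 = 10% off: discount_amount = 28.00 * 10/100 = 2.8 -> 2.80
  final_price = 28.00 - 2.80 = 25.20
  -> final_price = 25.20
$25.20


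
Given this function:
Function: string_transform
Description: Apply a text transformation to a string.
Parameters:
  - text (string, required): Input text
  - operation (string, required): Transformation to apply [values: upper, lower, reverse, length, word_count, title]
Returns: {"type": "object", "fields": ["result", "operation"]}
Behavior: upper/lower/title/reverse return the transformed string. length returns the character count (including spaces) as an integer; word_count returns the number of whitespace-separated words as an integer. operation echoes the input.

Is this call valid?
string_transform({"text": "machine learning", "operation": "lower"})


Checking all required parameters present and types match... All valid.
Valid
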